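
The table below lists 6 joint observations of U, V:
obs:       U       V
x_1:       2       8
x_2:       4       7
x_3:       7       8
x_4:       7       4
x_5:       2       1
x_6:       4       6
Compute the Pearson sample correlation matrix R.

Step 1 — column means:
  mean(U) = (2 + 4 + 7 + 7 + 2 + 4) / 6 = 26/6 = 4.3333
  mean(V) = (8 + 7 + 8 + 4 + 1 + 6) / 6 = 34/6 = 5.6667

Step 2 — sample variances and covariances s[i,j] = (1/(n-1)) · Σ_k (x_{k,i} - mean_i) · (x_{k,j} - mean_j), with n-1 = 5:
  s[U,U] = ((-2.3333)·(-2.3333) + (-0.3333)·(-0.3333) + (2.6667)·(2.6667) + (2.6667)·(2.6667) + (-2.3333)·(-2.3333) + (-0.3333)·(-0.3333)) / 5 = 25.3333/5 = 5.0667
  s[U,V] = ((-2.3333)·(2.3333) + (-0.3333)·(1.3333) + (2.6667)·(2.3333) + (2.6667)·(-1.6667) + (-2.3333)·(-4.6667) + (-0.3333)·(0.3333)) / 5 = 6.6667/5 = 1.3333
  s[V,V] = ((2.3333)·(2.3333) + (1.3333)·(1.3333) + (2.3333)·(2.3333) + (-1.6667)·(-1.6667) + (-4.6667)·(-4.6667) + (0.3333)·(0.3333)) / 5 = 37.3333/5 = 7.4667
  Sample standard deviations s_i = √(s[i,i]):
  s(U) = √(5.0667) = 2.2509
  s(V) = √(7.4667) = 2.7325

Step 3 — r_{ij} = s_{ij} / (s_i · s_j):
  r[U,U] = 1 (diagonal).
  r[U,V] = 1.3333 / (2.2509 · 2.7325) = 1.3333 / 6.1507 = 0.2168
  r[V,V] = 1 (diagonal).

R is symmetric with unit diagonal. Assembling:

R = [[1, 0.2168],
 [0.2168, 1]]


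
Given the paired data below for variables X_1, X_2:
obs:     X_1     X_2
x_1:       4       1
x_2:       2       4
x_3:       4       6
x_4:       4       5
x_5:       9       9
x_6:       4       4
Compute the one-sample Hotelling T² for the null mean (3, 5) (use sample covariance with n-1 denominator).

Step 1 — sample mean vector:
  mean(X_1) = (4 + 2 + 4 + 4 + 9 + 4) / 6 = 27/6 = 4.5
  mean(X_2) = (1 + 4 + 6 + 5 + 9 + 4) / 6 = 29/6 = 4.8333
  x̄ = (4.5, 4.8333),  deviation x̄ - mu_0 = (4.5, 4.8333) - (3, 5) = (1.5, -0.1667).

Step 2 — sample covariance matrix, S[i,j] = (1/(n-1)) · Σ_k (x_{k,i} - mean_i) · (x_{k,j} - mean_j), divisor n-1 = 5:
  S[X_1,X_1] = ((-0.5)·(-0.5) + (-2.5)·(-2.5) + (-0.5)·(-0.5) + (-0.5)·(-0.5) + (4.5)·(4.5) + (-0.5)·(-0.5)) / 5 = 27.5/5 = 5.5
  S[X_1,X_2] = ((-0.5)·(-3.8333) + (-2.5)·(-0.8333) + (-0.5)·(1.1667) + (-0.5)·(0.1667) + (4.5)·(4.1667) + (-0.5)·(-0.8333)) / 5 = 22.5/5 = 4.5
  S[X_2,X_2] = ((-3.8333)·(-3.8333) + (-0.8333)·(-0.8333) + (1.1667)·(1.1667) + (0.1667)·(0.1667) + (4.1667)·(4.1667) + (-0.8333)·(-0.8333)) / 5 = 34.8333/5 = 6.9667
  S = [[5.5, 4.5],
 [4.5, 6.9667]].

Step 3 — invert S. det(S) = 5.5·6.9667 - (4.5)² = 18.0667.
  S^{-1} = (1/det) · [[d, -b], [-b, a]] = [[0.3856, -0.2491],
 [-0.2491, 0.3044]].

Step 4 — quadratic form (x̄ - mu_0)^T · S^{-1} · (x̄ - mu_0):
  S^{-1} · (x̄ - mu_0) = (0.6199, -0.4244),
  (x̄ - mu_0)^T · [...] = (1.5)·(0.6199) + (-0.1667)·(-0.4244) = 1.0006.

Step 5 — scale by n: T² = 6 · 1.0006 = 6.0037.

T² ≈ 6.0037


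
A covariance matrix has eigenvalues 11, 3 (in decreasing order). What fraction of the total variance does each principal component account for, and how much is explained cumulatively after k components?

Step 1 — total variance = trace(Sigma) = Σ λ_i = 11 + 3 = 14.

Step 2 — fraction explained by component i = λ_i / Σ λ:
  PC1: 11/14 = 0.7857
  PC2: 3/14 = 0.2143

Step 3 — cumulative fraction after k components = (λ_1 + ... + λ_k) / Σ λ:
  k = 1: 11/14 = 0.7857
  k = 2: (11 + 3)/14 = 14/14 = 1

Summary (fraction, with percent):

explained: PC1 0.7857 (78.57%), PC2 0.2143 (21.43%);  cumulative: 0.7857, 1


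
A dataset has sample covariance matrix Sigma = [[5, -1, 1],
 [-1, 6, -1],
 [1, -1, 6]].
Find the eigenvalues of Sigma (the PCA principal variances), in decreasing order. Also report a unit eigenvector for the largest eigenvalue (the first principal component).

Step 1 — characteristic polynomial p(λ) = det(λI - Sigma) = λ³ - tr·λ² + c_1·λ - det, where tr = trace, c_1 = sum of the principal 2×2 minors, det = det(Sigma):
  tr = 5 + 6 + 6 = 17,
  c_1 = (5·6 - (-1)²) + (5·6 - (1)²) + (6·6 - (-1)²) = 29 + 29 + 35 = 93,
  det = 5·(6·6 - (-1)²) - (-1)·((-1)·6 - (-1)·(1)) + (1)·((-1)·(-1) - 6·(1)) = 5·(35) - (-1)·(-5) + (1)·(-5) = 165.
  So p(λ) = λ³ - 17λ² + 93λ - 165.
Step 2 — look for an integer root (rational root theorem: any rational root is an integer divisor of 165). Testing λ = 5:
  p(5) = 125 - 425 + 465 - 165 = 0  ✓
  Dividing out (λ - 5): p(λ) = (λ - 5)(λ² - 12λ + 33).
Step 3 — remaining eigenvalues from the quadratic λ² - 12λ + 33 = 0:
  Δ = 12² - 4·33 = 144 - 132 = 12,  λ = (12 ± √12)/2 = (12 ± 3.4641)/2 ≈ 7.7321 or 4.2679.
  Sorted: λ_1 = 7.7321,  λ_2 = 5,  λ_3 = 4.2679  (check: sum = 17 = tr ✓).

Step 4 — unit eigenvector for λ_1 ≈ 7.7321: v spans the null space of (Sigma - λ_1 I), whose rows are
  r_1 = (-2.7321, -1, 1),  r_2 = (-1, -1.7321, -1),  r_3 = (1, -1, -1.7321).
  v is orthogonal to every row, so take v ∝ r_1 × r_2 = ((-1)·(-1) - (1)·(-1.7321), (1)·(-1) - (-2.7321)·(-1), (-2.7321)·(-1.7321) - (-1)·(-1)) ≈ (2.7321, -3.7321, 3.7321).
  Let u = (2.7321, -3.7321, 3.7321).
  ||u|| = √((2.7321)² + (-3.7321)² + (3.7321)²) = √(35.3205) ≈ 5.9431,  v_1 = u/||u|| ≈ (0.4597, -0.628, 0.628) (||v_1|| = 1).

λ_1 = 7.7321,  λ_2 = 5,  λ_3 = 4.2679;  v_1 ≈ (0.4597, -0.628, 0.628)


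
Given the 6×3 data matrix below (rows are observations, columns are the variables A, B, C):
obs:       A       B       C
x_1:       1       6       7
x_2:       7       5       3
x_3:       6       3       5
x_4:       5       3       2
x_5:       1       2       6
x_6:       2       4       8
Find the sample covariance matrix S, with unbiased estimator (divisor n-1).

Step 1 — column means:
  mean(A) = (1 + 7 + 6 + 5 + 1 + 2) / 6 = 22/6 = 3.6667
  mean(B) = (6 + 5 + 3 + 3 + 2 + 4) / 6 = 23/6 = 3.8333
  mean(C) = (7 + 3 + 5 + 2 + 6 + 8) / 6 = 31/6 = 5.1667

Step 2 — sample covariance S[i,j] = (1/(n-1)) · Σ_k (x_{k,i} - mean_i) · (x_{k,j} - mean_j), with n-1 = 5.
  S[A,A] = ((-2.6667)·(-2.6667) + (3.3333)·(3.3333) + (2.3333)·(2.3333) + (1.3333)·(1.3333) + (-2.6667)·(-2.6667) + (-1.6667)·(-1.6667)) / 5 = 35.3333/5 = 7.0667
  S[A,B] = ((-2.6667)·(2.1667) + (3.3333)·(1.1667) + (2.3333)·(-0.8333) + (1.3333)·(-0.8333) + (-2.6667)·(-1.8333) + (-1.6667)·(0.1667)) / 5 = -0.3333/5 = -0.0667
  S[A,C] = ((-2.6667)·(1.8333) + (3.3333)·(-2.1667) + (2.3333)·(-0.1667) + (1.3333)·(-3.1667) + (-2.6667)·(0.8333) + (-1.6667)·(2.8333)) / 5 = -23.6667/5 = -4.7333
  S[B,B] = ((2.1667)·(2.1667) + (1.1667)·(1.1667) + (-0.8333)·(-0.8333) + (-0.8333)·(-0.8333) + (-1.8333)·(-1.8333) + (0.1667)·(0.1667)) / 5 = 10.8333/5 = 2.1667
  S[B,C] = ((2.1667)·(1.8333) + (1.1667)·(-2.1667) + (-0.8333)·(-0.1667) + (-0.8333)·(-3.1667) + (-1.8333)·(0.8333) + (0.1667)·(2.8333)) / 5 = 3.1667/5 = 0.6333
  S[C,C] = ((1.8333)·(1.8333) + (-2.1667)·(-2.1667) + (-0.1667)·(-0.1667) + (-3.1667)·(-3.1667) + (0.8333)·(0.8333) + (2.8333)·(2.8333)) / 5 = 26.8333/5 = 5.3667

S is symmetric (S[j,i] = S[i,j]). Assembling:

S = [[7.0667, -0.0667, -4.7333],
 [-0.0667, 2.1667, 0.6333],
 [-4.7333, 0.6333, 5.3667]]


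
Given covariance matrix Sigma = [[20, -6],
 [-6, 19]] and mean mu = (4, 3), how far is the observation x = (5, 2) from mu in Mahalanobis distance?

Step 1 — centre the observation: (x - mu) = (1, -1).

Step 2 — invert Sigma. det(Sigma) = 20·19 - (-6)² = 344.
  Sigma^{-1} = (1/det) · [[d, -b], [-b, a]] = [[0.0552, 0.0174],
 [0.0174, 0.0581]].

Step 3 — form the quadratic (x - mu)^T · Sigma^{-1} · (x - mu):
  Sigma^{-1} · (x - mu) = (0.0378, -0.0407).
  (x - mu)^T · [Sigma^{-1} · (x - mu)] = (1)·(0.0378) + (-1)·(-0.0407) = 0.0785.

Step 4 — take square root: d = √(0.0785) ≈ 0.2802.

d(x, mu) = √(0.0785) ≈ 0.2802


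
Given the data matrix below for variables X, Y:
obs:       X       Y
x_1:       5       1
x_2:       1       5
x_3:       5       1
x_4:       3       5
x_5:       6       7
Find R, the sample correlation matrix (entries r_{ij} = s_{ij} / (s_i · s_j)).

Step 1 — column means:
  mean(X) = (5 + 1 + 5 + 3 + 6) / 5 = 20/5 = 4
  mean(Y) = (1 + 5 + 1 + 5 + 7) / 5 = 19/5 = 3.8

Step 2 — sample variances and covariances s[i,j] = (1/(n-1)) · Σ_k (x_{k,i} - mean_i) · (x_{k,j} - mean_j), with n-1 = 4:
  s[X,X] = ((1)·(1) + (-3)·(-3) + (1)·(1) + (-1)·(-1) + (2)·(2)) / 4 = 16/4 = 4
  s[X,Y] = ((1)·(-2.8) + (-3)·(1.2) + (1)·(-2.8) + (-1)·(1.2) + (2)·(3.2)) / 4 = -4/4 = -1
  s[Y,Y] = ((-2.8)·(-2.8) + (1.2)·(1.2) + (-2.8)·(-2.8) + (1.2)·(1.2) + (3.2)·(3.2)) / 4 = 28.8/4 = 7.2
  Sample standard deviations s_i = √(s[i,i]):
  s(X) = √(4) = 2
  s(Y) = √(7.2) = 2.6833

Step 3 — r_{ij} = s_{ij} / (s_i · s_j):
  r[X,X] = 1 (diagonal).
  r[X,Y] = -1 / (2 · 2.6833) = -1 / 5.3666 = -0.1863
  r[Y,Y] = 1 (diagonal).

R is symmetric with unit diagonal. Assembling:

R = [[1, -0.1863],
 [-0.1863, 1]]


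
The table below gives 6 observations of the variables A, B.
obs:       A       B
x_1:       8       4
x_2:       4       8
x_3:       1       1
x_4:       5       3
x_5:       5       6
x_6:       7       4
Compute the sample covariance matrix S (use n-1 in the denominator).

Step 1 — column means:
  mean(A) = (8 + 4 + 1 + 5 + 5 + 7) / 6 = 30/6 = 5
  mean(B) = (4 + 8 + 1 + 3 + 6 + 4) / 6 = 26/6 = 4.3333

Step 2 — sample covariance S[i,j] = (1/(n-1)) · Σ_k (x_{k,i} - mean_i) · (x_{k,j} - mean_j), with n-1 = 5.
  S[A,A] = ((3)·(3) + (-1)·(-1) + (-4)·(-4) + (0)·(0) + (0)·(0) + (2)·(2)) / 5 = 30/5 = 6
  S[A,B] = ((3)·(-0.3333) + (-1)·(3.6667) + (-4)·(-3.3333) + (0)·(-1.3333) + (0)·(1.6667) + (2)·(-0.3333)) / 5 = 8/5 = 1.6
  S[B,B] = ((-0.3333)·(-0.3333) + (3.6667)·(3.6667) + (-3.3333)·(-3.3333) + (-1.3333)·(-1.3333) + (1.6667)·(1.6667) + (-0.3333)·(-0.3333)) / 5 = 29.3333/5 = 5.8667

S is symmetric (S[j,i] = S[i,j]). Assembling:

S = [[6, 1.6],
 [1.6, 5.8667]]


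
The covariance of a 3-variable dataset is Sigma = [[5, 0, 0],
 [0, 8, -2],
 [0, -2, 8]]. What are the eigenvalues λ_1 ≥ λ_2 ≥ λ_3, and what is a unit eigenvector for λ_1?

Step 1 — characteristic polynomial p(λ) = det(λI - Sigma) = λ³ - tr·λ² + c_1·λ - det, where tr = trace, c_1 = sum of the principal 2×2 minors, det = det(Sigma):
  tr = 5 + 8 + 8 = 21,
  c_1 = (5·8 - (0)²) + (5·8 - (0)²) + (8·8 - (-2)²) = 40 + 40 + 60 = 140,
  det = 5·(8·8 - (-2)²) - (0)·((0)·8 - (-2)·(0)) + (0)·((0)·(-2) - 8·(0)) = 5·(60) - (0)·(0) + (0)·(0) = 300.
  So p(λ) = λ³ - 21λ² + 140λ - 300.
Step 2 — look for an integer root (rational root theorem: any rational root is an integer divisor of 300). Testing λ = 5:
  p(5) = 125 - 525 + 700 - 300 = 0  ✓
  Dividing out (λ - 5): p(λ) = (λ - 5)(λ² - 16λ + 60).
Step 3 — remaining eigenvalues from the quadratic λ² - 16λ + 60 = 0:
  Δ = 16² - 4·60 = 256 - 240 = 16,  λ = (16 ± √16)/2 = (16 ± 4)/2 = 10 or 6.
  Sorted: λ_1 = 10,  λ_2 = 6,  λ_3 = 5  (check: sum = 21 = tr ✓).

Step 4 — unit eigenvector for λ_1 = 10: v spans the null space of (Sigma - λ_1 I), whose rows are
  r_1 = (-5, 0, 0),  r_2 = (0, -2, -2),  r_3 = (0, -2, -2).
  v is orthogonal to every row, so take v ∝ r_1 × r_2 = ((0)·(-2) - (0)·(-2), (0)·(0) - (-5)·(-2), (-5)·(-2) - (0)·(0)) = (0, -10, 10).
  Rescale (divide by 10; multiply by -1 so the first nonzero entry is positive): u = (0, 1, -1).
  ||u|| = √((0)² + (1)² + (-1)²) = √(2) ≈ 1.4142,  v_1 = u/||u|| ≈ (0, 0.7071, -0.7071) (||v_1|| = 1).

λ_1 = 10,  λ_2 = 6,  λ_3 = 5;  v_1 ≈ (0, 0.7071, -0.7071)


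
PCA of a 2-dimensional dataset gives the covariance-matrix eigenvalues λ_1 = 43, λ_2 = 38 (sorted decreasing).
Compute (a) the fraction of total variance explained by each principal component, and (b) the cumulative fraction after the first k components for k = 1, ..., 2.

Step 1 — total variance = trace(Sigma) = Σ λ_i = 43 + 38 = 81.

Step 2 — fraction explained by component i = λ_i / Σ λ:
  PC1: 43/81 = 0.5309
  PC2: 38/81 = 0.4691

Step 3 — cumulative fraction after k components = (λ_1 + ... + λ_k) / Σ λ:
  k = 1: 43/81 = 0.5309
  k = 2: (43 + 38)/81 = 81/81 = 1

Summary (fraction, with percent):

explained: PC1 0.5309 (53.09%), PC2 0.4691 (46.91%);  cumulative: 0.5309, 1


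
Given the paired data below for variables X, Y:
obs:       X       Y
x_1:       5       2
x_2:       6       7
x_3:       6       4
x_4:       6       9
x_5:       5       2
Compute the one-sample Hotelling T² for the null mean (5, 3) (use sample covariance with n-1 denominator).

Step 1 — sample mean vector:
  mean(X) = (5 + 6 + 6 + 6 + 5) / 5 = 28/5 = 5.6
  mean(Y) = (2 + 7 + 4 + 9 + 2) / 5 = 24/5 = 4.8
  x̄ = (5.6, 4.8),  deviation x̄ - mu_0 = (5.6, 4.8) - (5, 3) = (0.6, 1.8).

Step 2 — sample covariance matrix, S[i,j] = (1/(n-1)) · Σ_k (x_{k,i} - mean_i) · (x_{k,j} - mean_j), divisor n-1 = 4:
  S[X,X] = ((-0.6)·(-0.6) + (0.4)·(0.4) + (0.4)·(0.4) + (0.4)·(0.4) + (-0.6)·(-0.6)) / 4 = 1.2/4 = 0.3
  S[X,Y] = ((-0.6)·(-2.8) + (0.4)·(2.2) + (0.4)·(-0.8) + (0.4)·(4.2) + (-0.6)·(-2.8)) / 4 = 5.6/4 = 1.4
  S[Y,Y] = ((-2.8)·(-2.8) + (2.2)·(2.2) + (-0.8)·(-0.8) + (4.2)·(4.2) + (-2.8)·(-2.8)) / 4 = 38.8/4 = 9.7
  S = [[0.3, 1.4],
 [1.4, 9.7]].

Step 3 — invert S. det(S) = 0.3·9.7 - (1.4)² = 0.95.
  S^{-1} = (1/det) · [[d, -b], [-b, a]] = [[10.2105, -1.4737],
 [-1.4737, 0.3158]].

Step 4 — quadratic form (x̄ - mu_0)^T · S^{-1} · (x̄ - mu_0):
  S^{-1} · (x̄ - mu_0) = (3.4737, -0.3158),
  (x̄ - mu_0)^T · [...] = (0.6)·(3.4737) + (1.8)·(-0.3158) = 1.5158.

Step 5 — scale by n: T² = 5 · 1.5158 = 7.5789.

T² ≈ 7.5789


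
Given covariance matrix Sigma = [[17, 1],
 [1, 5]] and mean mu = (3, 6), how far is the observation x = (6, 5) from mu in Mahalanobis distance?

Step 1 — centre the observation: (x - mu) = (3, -1).

Step 2 — invert Sigma. det(Sigma) = 17·5 - (1)² = 84.
  Sigma^{-1} = (1/det) · [[d, -b], [-b, a]] = [[0.0595, -0.0119],
 [-0.0119, 0.2024]].

Step 3 — form the quadratic (x - mu)^T · Sigma^{-1} · (x - mu):
  Sigma^{-1} · (x - mu) = (0.1905, -0.2381).
  (x - mu)^T · [Sigma^{-1} · (x - mu)] = (3)·(0.1905) + (-1)·(-0.2381) = 0.8095.

Step 4 — take square root: d = √(0.8095) ≈ 0.8997.

d(x, mu) = √(0.8095) ≈ 0.8997


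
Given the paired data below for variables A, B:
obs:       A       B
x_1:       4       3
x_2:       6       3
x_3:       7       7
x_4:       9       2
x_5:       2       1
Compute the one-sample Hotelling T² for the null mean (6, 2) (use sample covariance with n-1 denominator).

Step 1 — sample mean vector:
  mean(A) = (4 + 6 + 7 + 9 + 2) / 5 = 28/5 = 5.6
  mean(B) = (3 + 3 + 7 + 2 + 1) / 5 = 16/5 = 3.2
  x̄ = (5.6, 3.2),  deviation x̄ - mu_0 = (5.6, 3.2) - (6, 2) = (-0.4, 1.2).

Step 2 — sample covariance matrix, S[i,j] = (1/(n-1)) · Σ_k (x_{k,i} - mean_i) · (x_{k,j} - mean_j), divisor n-1 = 4:
  S[A,A] = ((-1.6)·(-1.6) + (0.4)·(0.4) + (1.4)·(1.4) + (3.4)·(3.4) + (-3.6)·(-3.6)) / 4 = 29.2/4 = 7.3
  S[A,B] = ((-1.6)·(-0.2) + (0.4)·(-0.2) + (1.4)·(3.8) + (3.4)·(-1.2) + (-3.6)·(-2.2)) / 4 = 9.4/4 = 2.35
  S[B,B] = ((-0.2)·(-0.2) + (-0.2)·(-0.2) + (3.8)·(3.8) + (-1.2)·(-1.2) + (-2.2)·(-2.2)) / 4 = 20.8/4 = 5.2
  S = [[7.3, 2.35],
 [2.35, 5.2]].

Step 3 — invert S. det(S) = 7.3·5.2 - (2.35)² = 32.4375.
  S^{-1} = (1/det) · [[d, -b], [-b, a]] = [[0.1603, -0.0724],
 [-0.0724, 0.225]].

Step 4 — quadratic form (x̄ - mu_0)^T · S^{-1} · (x̄ - mu_0):
  S^{-1} · (x̄ - mu_0) = (-0.1511, 0.299),
  (x̄ - mu_0)^T · [...] = (-0.4)·(-0.1511) + (1.2)·(0.299) = 0.4193.

Step 5 — scale by n: T² = 5 · 0.4193 = 2.0963.

T² ≈ 2.0963


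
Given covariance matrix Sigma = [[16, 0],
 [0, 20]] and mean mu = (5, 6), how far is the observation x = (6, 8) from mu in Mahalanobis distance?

Step 1 — centre the observation: (x - mu) = (1, 2).

Step 2 — invert Sigma. det(Sigma) = 16·20 - (0)² = 320.
  Sigma^{-1} = (1/det) · [[d, -b], [-b, a]] = [[0.0625, 0],
 [0, 0.05]].

Step 3 — form the quadratic (x - mu)^T · Sigma^{-1} · (x - mu):
  Sigma^{-1} · (x - mu) = (0.0625, 0.1).
  (x - mu)^T · [Sigma^{-1} · (x - mu)] = (1)·(0.0625) + (2)·(0.1) = 0.2625.

Step 4 — take square root: d = √(0.2625) ≈ 0.5123.

d(x, mu) = √(0.2625) ≈ 0.5123


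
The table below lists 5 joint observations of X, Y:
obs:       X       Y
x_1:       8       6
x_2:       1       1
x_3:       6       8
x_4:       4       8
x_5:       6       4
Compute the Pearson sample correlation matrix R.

Step 1 — column means:
  mean(X) = (8 + 1 + 6 + 4 + 6) / 5 = 25/5 = 5
  mean(Y) = (6 + 1 + 8 + 8 + 4) / 5 = 27/5 = 5.4

Step 2 — sample variances and covariances s[i,j] = (1/(n-1)) · Σ_k (x_{k,i} - mean_i) · (x_{k,j} - mean_j), with n-1 = 4:
  s[X,X] = ((3)·(3) + (-4)·(-4) + (1)·(1) + (-1)·(-1) + (1)·(1)) / 4 = 28/4 = 7
  s[X,Y] = ((3)·(0.6) + (-4)·(-4.4) + (1)·(2.6) + (-1)·(2.6) + (1)·(-1.4)) / 4 = 18/4 = 4.5
  s[Y,Y] = ((0.6)·(0.6) + (-4.4)·(-4.4) + (2.6)·(2.6) + (2.6)·(2.6) + (-1.4)·(-1.4)) / 4 = 35.2/4 = 8.8
  Sample standard deviations s_i = √(s[i,i]):
  s(X) = √(7) = 2.6458
  s(Y) = √(8.8) = 2.9665

Step 3 — r_{ij} = s_{ij} / (s_i · s_j):
  r[X,X] = 1 (diagonal).
  r[X,Y] = 4.5 / (2.6458 · 2.9665) = 4.5 / 7.8486 = 0.5734
  r[Y,Y] = 1 (diagonal).

R is symmetric with unit diagonal. Assembling:

R = [[1, 0.5734],
 [0.5734, 1]]


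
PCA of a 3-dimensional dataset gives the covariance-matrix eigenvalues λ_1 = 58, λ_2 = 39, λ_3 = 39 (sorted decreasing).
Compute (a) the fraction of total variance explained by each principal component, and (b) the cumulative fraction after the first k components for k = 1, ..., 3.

Step 1 — total variance = trace(Sigma) = Σ λ_i = 58 + 39 + 39 = 136.

Step 2 — fraction explained by component i = λ_i / Σ λ:
  PC1: 58/136 = 0.4265
  PC2: 39/136 = 0.2868
  PC3: 39/136 = 0.2868

Step 3 — cumulative fraction after k components = (λ_1 + ... + λ_k) / Σ λ:
  k = 1: 58/136 = 0.4265
  k = 2: (58 + 39)/136 = 97/136 = 0.7132
  k = 3: (58 + 39 + 39)/136 = 136/136 = 1

Summary (fraction, with percent):

explained: PC1 0.4265 (42.65%), PC2 0.2868 (28.68%), PC3 0.2868 (28.68%);  cumulative: 0.4265, 0.7132, 1


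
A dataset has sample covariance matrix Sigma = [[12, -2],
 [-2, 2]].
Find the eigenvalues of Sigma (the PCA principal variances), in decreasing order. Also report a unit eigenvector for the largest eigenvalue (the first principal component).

Step 1 — characteristic polynomial of 2×2 Sigma:
  det(Sigma - λI) = λ² - trace · λ + det = 0.
  trace = 12 + 2 = 14, det = 12·2 - (-2)² = 20.
Step 2 — discriminant:
  Δ = trace² - 4·det = 196 - 80 = 116.
Step 3 — eigenvalues:
  λ = (trace ± √Δ)/2 = (14 ± 10.7703)/2,
  λ_1 = 12.3852,  λ_2 = 1.6148.

Step 4 — unit eigenvector for λ_1: solve (Sigma - λ_1 I)v = 0. First row:
  (12 - 12.3852)·v_x + (-2)·v_y = 0, i.e. (-0.3852)·v_x + (-2)·v_y = 0,
  so v ∝ (b, λ_1 - a) = (-2, 0.3852); multiply by -1 so the first entry is positive: u = (2, -0.3852).
  ||u|| = √((2)² + (-0.3852)²) = √(4.1484) ≈ 2.0368,
  v_1 = u/||u|| ≈ (0.982, -0.1891) (||v_1|| = 1).

λ_1 = 12.3852,  λ_2 = 1.6148;  v_1 ≈ (0.982, -0.1891)


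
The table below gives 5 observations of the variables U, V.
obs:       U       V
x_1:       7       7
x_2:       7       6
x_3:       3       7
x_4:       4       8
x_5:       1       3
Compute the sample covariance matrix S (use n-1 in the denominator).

Step 1 — column means:
  mean(U) = (7 + 7 + 3 + 4 + 1) / 5 = 22/5 = 4.4
  mean(V) = (7 + 6 + 7 + 8 + 3) / 5 = 31/5 = 6.2

Step 2 — sample covariance S[i,j] = (1/(n-1)) · Σ_k (x_{k,i} - mean_i) · (x_{k,j} - mean_j), with n-1 = 4.
  S[U,U] = ((2.6)·(2.6) + (2.6)·(2.6) + (-1.4)·(-1.4) + (-0.4)·(-0.4) + (-3.4)·(-3.4)) / 4 = 27.2/4 = 6.8
  S[U,V] = ((2.6)·(0.8) + (2.6)·(-0.2) + (-1.4)·(0.8) + (-0.4)·(1.8) + (-3.4)·(-3.2)) / 4 = 10.6/4 = 2.65
  S[V,V] = ((0.8)·(0.8) + (-0.2)·(-0.2) + (0.8)·(0.8) + (1.8)·(1.8) + (-3.2)·(-3.2)) / 4 = 14.8/4 = 3.7

S is symmetric (S[j,i] = S[i,j]). Assembling:

S = [[6.8, 2.65],
 [2.65, 3.7]]


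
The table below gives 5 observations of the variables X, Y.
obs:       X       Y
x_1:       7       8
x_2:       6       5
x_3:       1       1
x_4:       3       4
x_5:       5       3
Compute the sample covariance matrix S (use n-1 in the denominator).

Step 1 — column means:
  mean(X) = (7 + 6 + 1 + 3 + 5) / 5 = 22/5 = 4.4
  mean(Y) = (8 + 5 + 1 + 4 + 3) / 5 = 21/5 = 4.2

Step 2 — sample covariance S[i,j] = (1/(n-1)) · Σ_k (x_{k,i} - mean_i) · (x_{k,j} - mean_j), with n-1 = 4.
  S[X,X] = ((2.6)·(2.6) + (1.6)·(1.6) + (-3.4)·(-3.4) + (-1.4)·(-1.4) + (0.6)·(0.6)) / 4 = 23.2/4 = 5.8
  S[X,Y] = ((2.6)·(3.8) + (1.6)·(0.8) + (-3.4)·(-3.2) + (-1.4)·(-0.2) + (0.6)·(-1.2)) / 4 = 21.6/4 = 5.4
  S[Y,Y] = ((3.8)·(3.8) + (0.8)·(0.8) + (-3.2)·(-3.2) + (-0.2)·(-0.2) + (-1.2)·(-1.2)) / 4 = 26.8/4 = 6.7

S is symmetric (S[j,i] = S[i,j]). Assembling:

S = [[5.8, 5.4],
 [5.4, 6.7]]


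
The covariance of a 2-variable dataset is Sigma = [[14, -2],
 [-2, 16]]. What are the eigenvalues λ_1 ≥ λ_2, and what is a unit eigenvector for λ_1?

Step 1 — characteristic polynomial of 2×2 Sigma:
  det(Sigma - λI) = λ² - trace · λ + det = 0.
  trace = 14 + 16 = 30, det = 14·16 - (-2)² = 220.
Step 2 — discriminant:
  Δ = trace² - 4·det = 900 - 880 = 20.
Step 3 — eigenvalues:
  λ = (trace ± √Δ)/2 = (30 ± 4.4721)/2,
  λ_1 = 17.2361,  λ_2 = 12.7639.

Step 4 — unit eigenvector for λ_1: solve (Sigma - λ_1 I)v = 0. First row:
  (14 - 17.2361)·v_x + (-2)·v_y = 0, i.e. (-3.2361)·v_x + (-2)·v_y = 0,
  so v ∝ (b, λ_1 - a) = (-2, 3.2361); multiply by -1 so the first entry is positive: u = (2, -3.2361).
  ||u|| = √((2)² + (-3.2361)²) = √(14.4721) ≈ 3.8042,
  v_1 = u/||u|| ≈ (0.5257, -0.8507) (||v_1|| = 1).

λ_1 = 17.2361,  λ_2 = 12.7639;  v_1 ≈ (0.5257, -0.8507)


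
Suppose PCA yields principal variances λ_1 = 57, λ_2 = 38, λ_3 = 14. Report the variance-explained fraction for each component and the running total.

Step 1 — total variance = trace(Sigma) = Σ λ_i = 57 + 38 + 14 = 109.

Step 2 — fraction explained by component i = λ_i / Σ λ:
  PC1: 57/109 = 0.5229
  PC2: 38/109 = 0.3486
  PC3: 14/109 = 0.1284

Step 3 — cumulative fraction after k components = (λ_1 + ... + λ_k) / Σ λ:
  k = 1: 57/109 = 0.5229
  k = 2: (57 + 38)/109 = 95/109 = 0.8716
  k = 3: (57 + 38 + 14)/109 = 109/109 = 1

Summary (fraction, with percent):

explained: PC1 0.5229 (52.29%), PC2 0.3486 (34.86%), PC3 0.1284 (12.84%);  cumulative: 0.5229, 0.8716, 1


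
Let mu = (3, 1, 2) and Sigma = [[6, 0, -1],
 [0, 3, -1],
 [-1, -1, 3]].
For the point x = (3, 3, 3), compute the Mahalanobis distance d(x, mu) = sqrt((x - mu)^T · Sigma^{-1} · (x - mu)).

Step 1 — centre the observation: (x - mu) = (0, 2, 1).

Step 2 — invert Sigma (cofactor / det for 3×3, or solve directly):
  Sigma^{-1} = [[0.1778, 0.0222, 0.0667],
 [0.0222, 0.3778, 0.1333],
 [0.0667, 0.1333, 0.4]].

Step 3 — form the quadratic (x - mu)^T · Sigma^{-1} · (x - mu):
  Sigma^{-1} · (x - mu) = (0.1111, 0.8889, 0.6667).
  (x - mu)^T · [Sigma^{-1} · (x - mu)] = (0)·(0.1111) + (2)·(0.8889) + (1)·(0.6667) = 2.4444.

Step 4 — take square root: d = √(2.4444) ≈ 1.5635.

d(x, mu) = √(2.4444) ≈ 1.5635


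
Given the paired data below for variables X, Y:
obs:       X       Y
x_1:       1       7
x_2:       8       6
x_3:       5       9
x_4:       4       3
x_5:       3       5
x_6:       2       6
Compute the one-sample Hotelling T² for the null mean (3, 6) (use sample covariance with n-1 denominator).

Step 1 — sample mean vector:
  mean(X) = (1 + 8 + 5 + 4 + 3 + 2) / 6 = 23/6 = 3.8333
  mean(Y) = (7 + 6 + 9 + 3 + 5 + 6) / 6 = 36/6 = 6
  x̄ = (3.8333, 6),  deviation x̄ - mu_0 = (3.8333, 6) - (3, 6) = (0.8333, 0).

Step 2 — sample covariance matrix, S[i,j] = (1/(n-1)) · Σ_k (x_{k,i} - mean_i) · (x_{k,j} - mean_j), divisor n-1 = 5:
  S[X,X] = ((-2.8333)·(-2.8333) + (4.1667)·(4.1667) + (1.1667)·(1.1667) + (0.1667)·(0.1667) + (-0.8333)·(-0.8333) + (-1.8333)·(-1.8333)) / 5 = 30.8333/5 = 6.1667
  S[X,Y] = ((-2.8333)·(1) + (4.1667)·(0) + (1.1667)·(3) + (0.1667)·(-3) + (-0.8333)·(-1) + (-1.8333)·(0)) / 5 = 1/5 = 0.2
  S[Y,Y] = ((1)·(1) + (0)·(0) + (3)·(3) + (-3)·(-3) + (-1)·(-1) + (0)·(0)) / 5 = 20/5 = 4
  S = [[6.1667, 0.2],
 [0.2, 4]].

Step 3 — invert S. det(S) = 6.1667·4 - (0.2)² = 24.6267.
  S^{-1} = (1/det) · [[d, -b], [-b, a]] = [[0.1624, -0.0081],
 [-0.0081, 0.2504]].

Step 4 — quadratic form (x̄ - mu_0)^T · S^{-1} · (x̄ - mu_0):
  S^{-1} · (x̄ - mu_0) = (0.1354, -0.0068),
  (x̄ - mu_0)^T · [...] = (0.8333)·(0.1354) + (0)·(-0.0068) = 0.1128.

Step 5 — scale by n: T² = 6 · 0.1128 = 0.6768.

T² ≈ 0.6768


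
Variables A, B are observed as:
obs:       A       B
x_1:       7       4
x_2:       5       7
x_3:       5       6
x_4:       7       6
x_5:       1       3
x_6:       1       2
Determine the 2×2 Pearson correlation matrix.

Step 1 — column means:
  mean(A) = (7 + 5 + 5 + 7 + 1 + 1) / 6 = 26/6 = 4.3333
  mean(B) = (4 + 7 + 6 + 6 + 3 + 2) / 6 = 28/6 = 4.6667

Step 2 — sample variances and covariances s[i,j] = (1/(n-1)) · Σ_k (x_{k,i} - mean_i) · (x_{k,j} - mean_j), with n-1 = 5:
  s[A,A] = ((2.6667)·(2.6667) + (0.6667)·(0.6667) + (0.6667)·(0.6667) + (2.6667)·(2.6667) + (-3.3333)·(-3.3333) + (-3.3333)·(-3.3333)) / 5 = 37.3333/5 = 7.4667
  s[A,B] = ((2.6667)·(-0.6667) + (0.6667)·(2.3333) + (0.6667)·(1.3333) + (2.6667)·(1.3333) + (-3.3333)·(-1.6667) + (-3.3333)·(-2.6667)) / 5 = 18.6667/5 = 3.7333
  s[B,B] = ((-0.6667)·(-0.6667) + (2.3333)·(2.3333) + (1.3333)·(1.3333) + (1.3333)·(1.3333) + (-1.6667)·(-1.6667) + (-2.6667)·(-2.6667)) / 5 = 19.3333/5 = 3.8667
  Sample standard deviations s_i = √(s[i,i]):
  s(A) = √(7.4667) = 2.7325
  s(B) = √(3.8667) = 1.9664

Step 3 — r_{ij} = s_{ij} / (s_i · s_j):
  r[A,A] = 1 (diagonal).
  r[A,B] = 3.7333 / (2.7325 · 1.9664) = 3.7333 / 5.3732 = 0.6948
  r[B,B] = 1 (diagonal).

R is symmetric with unit diagonal. Assembling:

R = [[1, 0.6948],
 [0.6948, 1]]


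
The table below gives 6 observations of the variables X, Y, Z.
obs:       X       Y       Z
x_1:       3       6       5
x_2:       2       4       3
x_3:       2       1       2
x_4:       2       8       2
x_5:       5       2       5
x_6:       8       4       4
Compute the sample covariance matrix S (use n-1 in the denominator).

Step 1 — column means:
  mean(X) = (3 + 2 + 2 + 2 + 5 + 8) / 6 = 22/6 = 3.6667
  mean(Y) = (6 + 4 + 1 + 8 + 2 + 4) / 6 = 25/6 = 4.1667
  mean(Z) = (5 + 3 + 2 + 2 + 5 + 4) / 6 = 21/6 = 3.5

Step 2 — sample covariance S[i,j] = (1/(n-1)) · Σ_k (x_{k,i} - mean_i) · (x_{k,j} - mean_j), with n-1 = 5.
  S[X,X] = ((-0.6667)·(-0.6667) + (-1.6667)·(-1.6667) + (-1.6667)·(-1.6667) + (-1.6667)·(-1.6667) + (1.3333)·(1.3333) + (4.3333)·(4.3333)) / 5 = 29.3333/5 = 5.8667
  S[X,Y] = ((-0.6667)·(1.8333) + (-1.6667)·(-0.1667) + (-1.6667)·(-3.1667) + (-1.6667)·(3.8333) + (1.3333)·(-2.1667) + (4.3333)·(-0.1667)) / 5 = -5.6667/5 = -1.1333
  S[X,Z] = ((-0.6667)·(1.5) + (-1.6667)·(-0.5) + (-1.6667)·(-1.5) + (-1.6667)·(-1.5) + (1.3333)·(1.5) + (4.3333)·(0.5)) / 5 = 9/5 = 1.8
  S[Y,Y] = ((1.8333)·(1.8333) + (-0.1667)·(-0.1667) + (-3.1667)·(-3.1667) + (3.8333)·(3.8333) + (-2.1667)·(-2.1667) + (-0.1667)·(-0.1667)) / 5 = 32.8333/5 = 6.5667
  S[Y,Z] = ((1.8333)·(1.5) + (-0.1667)·(-0.5) + (-3.1667)·(-1.5) + (3.8333)·(-1.5) + (-2.1667)·(1.5) + (-0.1667)·(0.5)) / 5 = -1.5/5 = -0.3
  S[Z,Z] = ((1.5)·(1.5) + (-0.5)·(-0.5) + (-1.5)·(-1.5) + (-1.5)·(-1.5) + (1.5)·(1.5) + (0.5)·(0.5)) / 5 = 9.5/5 = 1.9

S is symmetric (S[j,i] = S[i,j]). Assembling:

S = [[5.8667, -1.1333, 1.8],
 [-1.1333, 6.5667, -0.3],
 [1.8, -0.3, 1.9]]


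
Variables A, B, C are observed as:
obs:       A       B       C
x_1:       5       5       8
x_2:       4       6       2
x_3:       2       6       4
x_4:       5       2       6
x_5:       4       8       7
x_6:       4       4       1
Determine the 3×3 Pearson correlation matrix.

Step 1 — column means:
  mean(A) = (5 + 4 + 2 + 5 + 4 + 4) / 6 = 24/6 = 4
  mean(B) = (5 + 6 + 6 + 2 + 8 + 4) / 6 = 31/6 = 5.1667
  mean(C) = (8 + 2 + 4 + 6 + 7 + 1) / 6 = 28/6 = 4.6667

Step 2 — sample variances and covariances s[i,j] = (1/(n-1)) · Σ_k (x_{k,i} - mean_i) · (x_{k,j} - mean_j), with n-1 = 5:
  s[A,A] = ((1)·(1) + (0)·(0) + (-2)·(-2) + (1)·(1) + (0)·(0) + (0)·(0)) / 5 = 6/5 = 1.2
  s[A,B] = ((1)·(-0.1667) + (0)·(0.8333) + (-2)·(0.8333) + (1)·(-3.1667) + (0)·(2.8333) + (0)·(-1.1667)) / 5 = -5/5 = -1
  s[A,C] = ((1)·(3.3333) + (0)·(-2.6667) + (-2)·(-0.6667) + (1)·(1.3333) + (0)·(2.3333) + (0)·(-3.6667)) / 5 = 6/5 = 1.2
  s[B,B] = ((-0.1667)·(-0.1667) + (0.8333)·(0.8333) + (0.8333)·(0.8333) + (-3.1667)·(-3.1667) + (2.8333)·(2.8333) + (-1.1667)·(-1.1667)) / 5 = 20.8333/5 = 4.1667
  s[B,C] = ((-0.1667)·(3.3333) + (0.8333)·(-2.6667) + (0.8333)·(-0.6667) + (-3.1667)·(1.3333) + (2.8333)·(2.3333) + (-1.1667)·(-3.6667)) / 5 = 3.3333/5 = 0.6667
  s[C,C] = ((3.3333)·(3.3333) + (-2.6667)·(-2.6667) + (-0.6667)·(-0.6667) + (1.3333)·(1.3333) + (2.3333)·(2.3333) + (-3.6667)·(-3.6667)) / 5 = 39.3333/5 = 7.8667
  Sample standard deviations s_i = √(s[i,i]):
  s(A) = √(1.2) = 1.0954
  s(B) = √(4.1667) = 2.0412
  s(C) = √(7.8667) = 2.8048

Step 3 — r_{ij} = s_{ij} / (s_i · s_j):
  r[A,A] = 1 (diagonal).
  r[A,B] = -1 / (1.0954 · 2.0412) = -1 / 2.2361 = -0.4472
  r[A,C] = 1.2 / (1.0954 · 2.8048) = 1.2 / 3.0725 = 0.3906
  r[B,B] = 1 (diagonal).
  r[B,C] = 0.6667 / (2.0412 · 2.8048) = 0.6667 / 5.7252 = 0.1164
  r[C,C] = 1 (diagonal).

R is symmetric with unit diagonal. Assembling:

R = [[1, -0.4472, 0.3906],
 [-0.4472, 1, 0.1164],
 [0.3906, 0.1164, 1]]


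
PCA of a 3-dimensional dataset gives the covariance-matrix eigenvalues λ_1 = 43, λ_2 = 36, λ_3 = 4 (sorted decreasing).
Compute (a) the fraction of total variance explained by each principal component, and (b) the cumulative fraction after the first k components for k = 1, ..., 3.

Step 1 — total variance = trace(Sigma) = Σ λ_i = 43 + 36 + 4 = 83.

Step 2 — fraction explained by component i = λ_i / Σ λ:
  PC1: 43/83 = 0.5181
  PC2: 36/83 = 0.4337
  PC3: 4/83 = 0.0482

Step 3 — cumulative fraction after k components = (λ_1 + ... + λ_k) / Σ λ:
  k = 1: 43/83 = 0.5181
  k = 2: (43 + 36)/83 = 79/83 = 0.9518
  k = 3: (43 + 36 + 4)/83 = 83/83 = 1

Summary (fraction, with percent):

explained: PC1 0.5181 (51.81%), PC2 0.4337 (43.37%), PC3 0.0482 (4.82%);  cumulative: 0.5181, 0.9518, 1


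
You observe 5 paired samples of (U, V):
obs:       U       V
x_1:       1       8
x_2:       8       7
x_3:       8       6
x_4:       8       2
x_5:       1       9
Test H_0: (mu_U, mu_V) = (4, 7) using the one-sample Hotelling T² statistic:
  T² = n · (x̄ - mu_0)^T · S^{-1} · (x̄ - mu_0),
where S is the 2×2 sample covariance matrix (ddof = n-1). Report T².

Step 1 — sample mean vector:
  mean(U) = (1 + 8 + 8 + 8 + 1) / 5 = 26/5 = 5.2
  mean(V) = (8 + 7 + 6 + 2 + 9) / 5 = 32/5 = 6.4
  x̄ = (5.2, 6.4),  deviation x̄ - mu_0 = (5.2, 6.4) - (4, 7) = (1.2, -0.6).

Step 2 — sample covariance matrix, S[i,j] = (1/(n-1)) · Σ_k (x_{k,i} - mean_i) · (x_{k,j} - mean_j), divisor n-1 = 4:
  S[U,U] = ((-4.2)·(-4.2) + (2.8)·(2.8) + (2.8)·(2.8) + (2.8)·(2.8) + (-4.2)·(-4.2)) / 4 = 58.8/4 = 14.7
  S[U,V] = ((-4.2)·(1.6) + (2.8)·(0.6) + (2.8)·(-0.4) + (2.8)·(-4.4) + (-4.2)·(2.6)) / 4 = -29.4/4 = -7.35
  S[V,V] = ((1.6)·(1.6) + (0.6)·(0.6) + (-0.4)·(-0.4) + (-4.4)·(-4.4) + (2.6)·(2.6)) / 4 = 29.2/4 = 7.3
  S = [[14.7, -7.35],
 [-7.35, 7.3]].

Step 3 — invert S. det(S) = 14.7·7.3 - (-7.35)² = 53.2875.
  S^{-1} = (1/det) · [[d, -b], [-b, a]] = [[0.137, 0.1379],
 [0.1379, 0.2759]].

Step 4 — quadratic form (x̄ - mu_0)^T · S^{-1} · (x̄ - mu_0):
  S^{-1} · (x̄ - mu_0) = (0.0816, 0),
  (x̄ - mu_0)^T · [...] = (1.2)·(0.0816) + (-0.6)·(0) = 0.098.

Step 5 — scale by n: T² = 5 · 0.098 = 0.4898.

T² ≈ 0.4898


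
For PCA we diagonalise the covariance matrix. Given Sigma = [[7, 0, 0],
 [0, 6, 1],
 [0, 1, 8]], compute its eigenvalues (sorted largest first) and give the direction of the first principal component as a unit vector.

Step 1 — characteristic polynomial p(λ) = det(λI - Sigma) = λ³ - tr·λ² + c_1·λ - det, where tr = trace, c_1 = sum of the principal 2×2 minors, det = det(Sigma):
  tr = 7 + 6 + 8 = 21,
  c_1 = (7·6 - (0)²) + (7·8 - (0)²) + (6·8 - (1)²) = 42 + 56 + 47 = 145,
  det = 7·(6·8 - (1)²) - (0)·((0)·8 - (1)·(0)) + (0)·((0)·(1) - 6·(0)) = 7·(47) - (0)·(0) + (0)·(0) = 329.
  So p(λ) = λ³ - 21λ² + 145λ - 329.
Step 2 — look for an integer root (rational root theorem: any rational root is an integer divisor of 329). Testing λ = 7:
  p(7) = 343 - 1029 + 1015 - 329 = 0  ✓
  Dividing out (λ - 7): p(λ) = (λ - 7)(λ² - 14λ + 47).
Step 3 — remaining eigenvalues from the quadratic λ² - 14λ + 47 = 0:
  Δ = 14² - 4·47 = 196 - 188 = 8,  λ = (14 ± √8)/2 = (14 ± 2.8284)/2 ≈ 8.4142 or 5.5858.
  Sorted: λ_1 = 8.4142,  λ_2 = 7,  λ_3 = 5.5858  (check: sum = 21 = tr ✓).

Step 4 — unit eigenvector for λ_1 ≈ 8.4142: v spans the null space of (Sigma - λ_1 I), whose rows are
  r_1 = (-1.4142, 0, 0),  r_2 = (0, -2.4142, 1),  r_3 = (0, 1, -0.4142).
  v is orthogonal to every row, so take v ∝ r_1 × r_2 = ((0)·(1) - (0)·(-2.4142), (0)·(0) - (-1.4142)·(1), (-1.4142)·(-2.4142) - (0)·(0)) ≈ (0, 1.4142, 3.4142).
  Let u = (0, 1.4142, 3.4142).
  ||u|| = √((0)² + (1.4142)² + (3.4142)²) = √(13.6569) ≈ 3.6955,  v_1 = u/||u|| ≈ (0, 0.3827, 0.9239) (||v_1|| = 1).

λ_1 = 8.4142,  λ_2 = 7,  λ_3 = 5.5858;  v_1 ≈ (0, 0.3827, 0.9239)


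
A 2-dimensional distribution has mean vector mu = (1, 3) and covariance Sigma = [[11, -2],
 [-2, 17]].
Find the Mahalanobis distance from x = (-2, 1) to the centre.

Step 1 — centre the observation: (x - mu) = (-3, -2).

Step 2 — invert Sigma. det(Sigma) = 11·17 - (-2)² = 183.
  Sigma^{-1} = (1/det) · [[d, -b], [-b, a]] = [[0.0929, 0.0109],
 [0.0109, 0.0601]].

Step 3 — form the quadratic (x - mu)^T · Sigma^{-1} · (x - mu):
  Sigma^{-1} · (x - mu) = (-0.3005, -0.153).
  (x - mu)^T · [Sigma^{-1} · (x - mu)] = (-3)·(-0.3005) + (-2)·(-0.153) = 1.2077.

Step 4 — take square root: d = √(1.2077) ≈ 1.0989.

d(x, mu) = √(1.2077) ≈ 1.0989


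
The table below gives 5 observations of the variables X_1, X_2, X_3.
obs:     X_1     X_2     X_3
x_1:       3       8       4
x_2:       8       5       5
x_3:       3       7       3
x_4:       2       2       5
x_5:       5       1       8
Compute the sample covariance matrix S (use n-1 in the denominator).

Step 1 — column means:
  mean(X_1) = (3 + 8 + 3 + 2 + 5) / 5 = 21/5 = 4.2
  mean(X_2) = (8 + 5 + 7 + 2 + 1) / 5 = 23/5 = 4.6
  mean(X_3) = (4 + 5 + 3 + 5 + 8) / 5 = 25/5 = 5

Step 2 — sample covariance S[i,j] = (1/(n-1)) · Σ_k (x_{k,i} - mean_i) · (x_{k,j} - mean_j), with n-1 = 4.
  S[X_1,X_1] = ((-1.2)·(-1.2) + (3.8)·(3.8) + (-1.2)·(-1.2) + (-2.2)·(-2.2) + (0.8)·(0.8)) / 4 = 22.8/4 = 5.7
  S[X_1,X_2] = ((-1.2)·(3.4) + (3.8)·(0.4) + (-1.2)·(2.4) + (-2.2)·(-2.6) + (0.8)·(-3.6)) / 4 = -2.6/4 = -0.65
  S[X_1,X_3] = ((-1.2)·(-1) + (3.8)·(0) + (-1.2)·(-2) + (-2.2)·(0) + (0.8)·(3)) / 4 = 6/4 = 1.5
  S[X_2,X_2] = ((3.4)·(3.4) + (0.4)·(0.4) + (2.4)·(2.4) + (-2.6)·(-2.6) + (-3.6)·(-3.6)) / 4 = 37.2/4 = 9.3
  S[X_2,X_3] = ((3.4)·(-1) + (0.4)·(0) + (2.4)·(-2) + (-2.6)·(0) + (-3.6)·(3)) / 4 = -19/4 = -4.75
  S[X_3,X_3] = ((-1)·(-1) + (0)·(0) + (-2)·(-2) + (0)·(0) + (3)·(3)) / 4 = 14/4 = 3.5

S is symmetric (S[j,i] = S[i,j]). Assembling:

S = [[5.7, -0.65, 1.5],
 [-0.65, 9.3, -4.75],
 [1.5, -4.75, 3.5]]


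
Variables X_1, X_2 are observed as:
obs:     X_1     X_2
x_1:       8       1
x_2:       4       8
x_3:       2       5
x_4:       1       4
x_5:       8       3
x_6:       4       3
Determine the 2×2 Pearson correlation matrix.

Step 1 — column means:
  mean(X_1) = (8 + 4 + 2 + 1 + 8 + 4) / 6 = 27/6 = 4.5
  mean(X_2) = (1 + 8 + 5 + 4 + 3 + 3) / 6 = 24/6 = 4

Step 2 — sample variances and covariances s[i,j] = (1/(n-1)) · Σ_k (x_{k,i} - mean_i) · (x_{k,j} - mean_j), with n-1 = 5:
  s[X_1,X_1] = ((3.5)·(3.5) + (-0.5)·(-0.5) + (-2.5)·(-2.5) + (-3.5)·(-3.5) + (3.5)·(3.5) + (-0.5)·(-0.5)) / 5 = 43.5/5 = 8.7
  s[X_1,X_2] = ((3.5)·(-3) + (-0.5)·(4) + (-2.5)·(1) + (-3.5)·(0) + (3.5)·(-1) + (-0.5)·(-1)) / 5 = -18/5 = -3.6
  s[X_2,X_2] = ((-3)·(-3) + (4)·(4) + (1)·(1) + (0)·(0) + (-1)·(-1) + (-1)·(-1)) / 5 = 28/5 = 5.6
  Sample standard deviations s_i = √(s[i,i]):
  s(X_1) = √(8.7) = 2.9496
  s(X_2) = √(5.6) = 2.3664

Step 3 — r_{ij} = s_{ij} / (s_i · s_j):
  r[X_1,X_1] = 1 (diagonal).
  r[X_1,X_2] = -3.6 / (2.9496 · 2.3664) = -3.6 / 6.98 = -0.5158
  r[X_2,X_2] = 1 (diagonal).

R is symmetric with unit diagonal. Assembling:

R = [[1, -0.5158],
 [-0.5158, 1]]


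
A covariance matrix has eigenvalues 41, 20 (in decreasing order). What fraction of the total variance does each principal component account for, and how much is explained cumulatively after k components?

Step 1 — total variance = trace(Sigma) = Σ λ_i = 41 + 20 = 61.

Step 2 — fraction explained by component i = λ_i / Σ λ:
  PC1: 41/61 = 0.6721
  PC2: 20/61 = 0.3279

Step 3 — cumulative fraction after k components = (λ_1 + ... + λ_k) / Σ λ:
  k = 1: 41/61 = 0.6721
  k = 2: (41 + 20)/61 = 61/61 = 1

Summary (fraction, with percent):

explained: PC1 0.6721 (67.21%), PC2 0.3279 (32.79%);  cumulative: 0.6721, 1


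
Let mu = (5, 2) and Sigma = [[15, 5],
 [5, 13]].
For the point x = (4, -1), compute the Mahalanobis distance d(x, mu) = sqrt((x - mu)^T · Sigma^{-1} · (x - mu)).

Step 1 — centre the observation: (x - mu) = (-1, -3).

Step 2 — invert Sigma. det(Sigma) = 15·13 - (5)² = 170.
  Sigma^{-1} = (1/det) · [[d, -b], [-b, a]] = [[0.0765, -0.0294],
 [-0.0294, 0.0882]].

Step 3 — form the quadratic (x - mu)^T · Sigma^{-1} · (x - mu):
  Sigma^{-1} · (x - mu) = (0.0118, -0.2353).
  (x - mu)^T · [Sigma^{-1} · (x - mu)] = (-1)·(0.0118) + (-3)·(-0.2353) = 0.6941.

Step 4 — take square root: d = √(0.6941) ≈ 0.8331.

d(x, mu) = √(0.6941) ≈ 0.8331


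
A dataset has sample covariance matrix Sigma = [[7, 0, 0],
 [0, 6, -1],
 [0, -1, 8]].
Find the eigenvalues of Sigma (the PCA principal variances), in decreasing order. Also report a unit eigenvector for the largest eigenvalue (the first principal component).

Step 1 — characteristic polynomial p(λ) = det(λI - Sigma) = λ³ - tr·λ² + c_1·λ - det, where tr = trace, c_1 = sum of the principal 2×2 minors, det = det(Sigma):
  tr = 7 + 6 + 8 = 21,
  c_1 = (7·6 - (0)²) + (7·8 - (0)²) + (6·8 - (-1)²) = 42 + 56 + 47 = 145,
  det = 7·(6·8 - (-1)²) - (0)·((0)·8 - (-1)·(0)) + (0)·((0)·(-1) - 6·(0)) = 7·(47) - (0)·(0) + (0)·(0) = 329.
  So p(λ) = λ³ - 21λ² + 145λ - 329.
Step 2 — look for an integer root (rational root theorem: any rational root is an integer divisor of 329). Testing λ = 7:
  p(7) = 343 - 1029 + 1015 - 329 = 0  ✓
  Dividing out (λ - 7): p(λ) = (λ - 7)(λ² - 14λ + 47).
Step 3 — remaining eigenvalues from the quadratic λ² - 14λ + 47 = 0:
  Δ = 14² - 4·47 = 196 - 188 = 8,  λ = (14 ± √8)/2 = (14 ± 2.8284)/2 ≈ 8.4142 or 5.5858.
  Sorted: λ_1 = 8.4142,  λ_2 = 7,  λ_3 = 5.5858  (check: sum = 21 = tr ✓).

Step 4 — unit eigenvector for λ_1 ≈ 8.4142: v spans the null space of (Sigma - λ_1 I), whose rows are
  r_1 = (-1.4142, 0, 0),  r_2 = (0, -2.4142, -1),  r_3 = (0, -1, -0.4142).
  v is orthogonal to every row, so take v ∝ r_1 × r_2 = ((0)·(-1) - (0)·(-2.4142), (0)·(0) - (-1.4142)·(-1), (-1.4142)·(-2.4142) - (0)·(0)) ≈ (0, -1.4142, 3.4142).
  Rescale (multiply by -1 so the first nonzero entry is positive): u = (0, 1.4142, -3.4142).
  ||u|| = √((0)² + (1.4142)² + (-3.4142)²) = √(13.6569) ≈ 3.6955,  v_1 = u/||u|| ≈ (0, 0.3827, -0.9239) (||v_1|| = 1).

λ_1 = 8.4142,  λ_2 = 7,  λ_3 = 5.5858;  v_1 ≈ (0, 0.3827, -0.9239)


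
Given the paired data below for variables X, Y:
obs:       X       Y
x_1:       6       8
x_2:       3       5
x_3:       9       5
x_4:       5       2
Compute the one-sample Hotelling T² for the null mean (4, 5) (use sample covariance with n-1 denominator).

Step 1 — sample mean vector:
  mean(X) = (6 + 3 + 9 + 5) / 4 = 23/4 = 5.75
  mean(Y) = (8 + 5 + 5 + 2) / 4 = 20/4 = 5
  x̄ = (5.75, 5),  deviation x̄ - mu_0 = (5.75, 5) - (4, 5) = (1.75, 0).

Step 2 — sample covariance matrix, S[i,j] = (1/(n-1)) · Σ_k (x_{k,i} - mean_i) · (x_{k,j} - mean_j), divisor n-1 = 3:
  S[X,X] = ((0.25)·(0.25) + (-2.75)·(-2.75) + (3.25)·(3.25) + (-0.75)·(-0.75)) / 3 = 18.75/3 = 6.25
  S[X,Y] = ((0.25)·(3) + (-2.75)·(0) + (3.25)·(0) + (-0.75)·(-3)) / 3 = 3/3 = 1
  S[Y,Y] = ((3)·(3) + (0)·(0) + (0)·(0) + (-3)·(-3)) / 3 = 18/3 = 6
  S = [[6.25, 1],
 [1, 6]].

Step 3 — invert S. det(S) = 6.25·6 - (1)² = 36.5.
  S^{-1} = (1/det) · [[d, -b], [-b, a]] = [[0.1644, -0.0274],
 [-0.0274, 0.1712]].

Step 4 — quadratic form (x̄ - mu_0)^T · S^{-1} · (x̄ - mu_0):
  S^{-1} · (x̄ - mu_0) = (0.2877, -0.0479),
  (x̄ - mu_0)^T · [...] = (1.75)·(0.2877) + (0)·(-0.0479) = 0.5034.

Step 5 — scale by n: T² = 4 · 0.5034 = 2.0137.

T² ≈ 2.0137
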